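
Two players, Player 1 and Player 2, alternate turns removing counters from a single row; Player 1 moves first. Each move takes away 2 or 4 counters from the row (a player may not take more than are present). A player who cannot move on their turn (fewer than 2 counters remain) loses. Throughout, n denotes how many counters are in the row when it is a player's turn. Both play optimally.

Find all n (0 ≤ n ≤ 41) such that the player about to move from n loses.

0, 1, 6, 7, 12, 13, 18, 19, 24, 25, 30, 31, 36, 37

Classify positions by backward induction: terminal positions (no move available) are L. From any other position, the mover wins iff some move reaches an L.
n=0: no move → L
n=1: no move → L
n=2: reaches L-position 0 → W
n=3: reaches L-position 1 → W
n=4: reaches L-position 0 → W
n=5: reaches L-position 1 → W
n=6: only reaches 4(W), 2(W), all W → L
n=7: only reaches 5(W), 3(W), all W → L
n=8: reaches L-position 6 → W
n=9: reaches L-position 7 → W
n=10: reaches L-position 6 → W
n=11: reaches L-position 7 → W
n=12: only reaches 10(W), 8(W), all W → L
n=13: only reaches 11(W), 9(W), all W → L
n=14: reaches L-position 12 → W
n=15: reaches L-position 13 → W
n=16: reaches L-position 12 → W
n=17: reaches L-position 13 → W
n=18: only reaches 16(W), 14(W), all W → L
n=19: only reaches 17(W), 15(W), all W → L
n=20: reaches L-position 18 → W
n=21: reaches L-position 19 → W
n=22: reaches L-position 18 → W
n=23: reaches L-position 19 → W
n=24: only reaches 22(W), 20(W), all W → L
n=25: only reaches 23(W), 21(W), all W → L
n=26: reaches L-position 24 → W
n=27: reaches L-position 25 → W
n=28: reaches L-position 24 → W
n=29: reaches L-position 25 → W
n=30: only reaches 28(W), 26(W), all W → L
n=31: only reaches 29(W), 27(W), all W → L
n=32: reaches L-position 30 → W
n=33: reaches L-position 31 → W
n=34: reaches L-position 30 → W
n=35: reaches L-position 31 → W
n=36: only reaches 34(W), 32(W), all W → L
n=37: only reaches 35(W), 33(W), all W → L
n=38: reaches L-position 36 → W
n=39: reaches L-position 37 → W
n=40: reaches L-position 36 → W
n=41: reaches L-position 37 → W
Reading off the rows marked L gives the requested list; there are 14 such values of n.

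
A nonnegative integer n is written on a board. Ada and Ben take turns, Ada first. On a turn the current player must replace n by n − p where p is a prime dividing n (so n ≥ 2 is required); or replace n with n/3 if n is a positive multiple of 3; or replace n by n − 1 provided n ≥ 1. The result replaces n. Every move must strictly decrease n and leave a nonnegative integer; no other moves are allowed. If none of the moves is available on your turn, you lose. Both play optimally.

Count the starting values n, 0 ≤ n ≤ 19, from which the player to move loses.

5

Compute win/loss labels from the base case upward. A position with no move is L. Any other position is W if it can reach an L in one move, else L.
n=0: no move → L
n=1: reaches L-position 0 → W
n=2: reaches L-position 0 → W
n=3: reaches L-position 0 → W
n=4: only reaches 2(W), 3(W), all W → L
n=5: reaches L-position 0 → W
n=6: reaches L-position 4 → W
n=7: reaches L-position 0 → W
n=8: only reaches 6(W), 7(W), all W → L
n=9: reaches L-position 8 → W
n=10: reaches L-position 8 → W
n=11: reaches L-position 0 → W
n=12: reaches L-position 4 → W
n=13: reaches L-position 0 → W
n=14: only reaches 7(W), 12(W), 13(W), all W → L
n=15: reaches L-position 14 → W
n=16: reaches L-position 14 → W
n=17: reaches L-position 0 → W
n=18: only reaches 6(W), 15(W), 16(W), 17(W), all W → L
n=19: reaches L-position 0 → W
L entries with 0 ≤ n ≤ 19: n = 0, 4, 8, 14, 18; that makes 5.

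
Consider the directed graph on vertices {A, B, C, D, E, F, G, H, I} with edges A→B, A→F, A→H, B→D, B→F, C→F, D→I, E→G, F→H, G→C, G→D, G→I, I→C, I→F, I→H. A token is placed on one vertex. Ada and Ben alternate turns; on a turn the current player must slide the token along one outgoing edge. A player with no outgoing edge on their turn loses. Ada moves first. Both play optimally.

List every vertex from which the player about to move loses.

C, D, E, H

Work bottom-up. With no move the player to move loses. Otherwise the position is W if at least one move leads to an L position for the opponent, and L if every move leads to a W.
Every edge goes from a vertex to one that appears earlier in the order H, F, C, I, D, G, B, A, E, so processing vertices in that order labels each vertex after all of its successors.
H: no outgoing edge → L
F: →H(L), so W
C: →F(W) only, which is W, so L
I: →C(L), so W
D: →I(W) only, which is W, so L
G: →D(L), so W
B: →D(L), so W
A: →H(L), so W
E: →G(W) only, which is W, so L
Reading off the rows marked L gives the requested list; there are 4 such vertices.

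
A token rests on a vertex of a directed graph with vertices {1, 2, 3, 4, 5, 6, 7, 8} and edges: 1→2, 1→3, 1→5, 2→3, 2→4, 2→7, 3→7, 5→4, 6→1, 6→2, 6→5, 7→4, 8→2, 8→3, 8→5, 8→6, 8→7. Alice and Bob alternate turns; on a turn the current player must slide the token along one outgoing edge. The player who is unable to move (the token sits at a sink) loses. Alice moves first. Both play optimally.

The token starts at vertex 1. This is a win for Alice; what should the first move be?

Move to 3.

Use the standard recursion: the mover loses at a terminal position; elsewhere, the mover wins exactly when some move hands the opponent an L position.
Every edge goes from a vertex to one that appears earlier in the order 4, 7, 5, 3, 2, 1, 6, 8, so processing vertices in that order labels each vertex after all of its successors.
4: no outgoing edge → L
7: reaches L-position 4 → W
5: reaches L-position 4 → W
3: only reaches 7(W), which is W → L
2: reaches L-position 3 → W
1: reaches L-position 3 → W
6: only reaches 1(W), 2(W), 5(W), all W → L
8: reaches L-position 6 → W
From 1, the L positions reachable in one move are: 3.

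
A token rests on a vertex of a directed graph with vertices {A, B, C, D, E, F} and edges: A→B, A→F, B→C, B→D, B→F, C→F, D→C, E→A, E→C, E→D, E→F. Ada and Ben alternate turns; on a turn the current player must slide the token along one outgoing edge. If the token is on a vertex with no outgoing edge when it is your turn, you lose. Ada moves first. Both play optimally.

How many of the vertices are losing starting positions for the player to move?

Classify positions by backward induction: terminal positions (no move available) are L. From any other position, the mover wins iff some move reaches an L.
Every edge goes from a vertex to one that appears earlier in the order F, C, D, B, A, E, so processing vertices in that order labels each vertex after all of its successors.
F: no outgoing edge → L
C: can move to F, which is L ⇒ W
D: the only move is to C(W), a W ⇒ L
B: can move to D, which is L ⇒ W
A: can move to F, which is L ⇒ W
E: can move to D, which is L ⇒ W
The L vertices are D, F; that is 2 in all.

2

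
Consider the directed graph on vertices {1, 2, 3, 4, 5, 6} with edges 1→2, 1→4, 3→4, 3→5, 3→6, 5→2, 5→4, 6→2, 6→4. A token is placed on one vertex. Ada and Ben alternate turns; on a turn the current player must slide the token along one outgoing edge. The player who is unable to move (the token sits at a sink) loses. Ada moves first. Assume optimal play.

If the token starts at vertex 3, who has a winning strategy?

Ada wins.

Classify positions by backward induction: terminal positions (no move available) are L. From any other position, the mover wins iff some move reaches an L.
Every edge goes from a vertex to one that appears earlier in the order 4, 2, 5, 1, 6, 3, so processing vertices in that order labels each vertex after all of its successors.
4: no outgoing edge → L
2: no outgoing edge → L
5: reaches L-position 2 → W
1: reaches L-position 2 → W
6: reaches L-position 2 → W
3: reaches L-position 4 → W
The starting position 3 is W: Ada should move to 4, handing over an L position.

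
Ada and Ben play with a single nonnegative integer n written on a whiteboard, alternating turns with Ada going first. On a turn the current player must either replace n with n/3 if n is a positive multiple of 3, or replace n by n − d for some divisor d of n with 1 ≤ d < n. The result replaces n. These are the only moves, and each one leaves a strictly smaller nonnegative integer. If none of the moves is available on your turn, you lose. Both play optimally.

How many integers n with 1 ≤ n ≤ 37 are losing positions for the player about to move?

14

Classify positions by backward induction: terminal positions (no move available) are L. From any other position, the mover wins iff some move reaches an L.
n=0: no move → L
n=1: no move → L
n=2: →1(L), so W
n=3: →1(L), so W
n=4: →2(W), 3(W) — all W, so L
n=5: →4(L), so W
n=6: →4(L), so W
n=7: →6(W) only, which is W, so L
n=8: →4(L), so W
n=9: →3(W), 6(W), 8(W) — all W, so L
n=10: →9(L), so W
n=11: →10(W) only, which is W, so L
n=12: →4(L), so W
n=13: →12(W) only, which is W, so L
n=14: →7(L), so W
n=15: →5(W), 10(W), 12(W), 14(W) — all W, so L
n=16: →15(L), so W
n=17: →16(W) only, which is W, so L
n=18: →9(L), so W
n=19: →18(W) only, which is W, so L
n=20: →15(L), so W
n=21: →7(L), so W
n=22: →11(L), so W
n=23: →22(W) only, which is W, so L
n=24: →23(L), so W
n=25: →20(W), 24(W) — all W, so L
n=26: →13(L), so W
n=27: →9(L), so W
n=28: →14(W), 21(W), 24(W), 26(W), 27(W) — all W, so L
n=29: →28(L), so W
n=30: →15(L), so W
n=31: →30(W) only, which is W, so L
n=32: →28(L), so W
n=33: →11(L), so W
n=34: →17(L), so W
n=35: →28(L), so W
n=36: →12(W), 18(W), 24(W), 27(W), 30(W), 32(W), 33(W), 34(W), 35(W) — all W, so L
n=37: →36(L), so W
L entries with 1 ≤ n ≤ 37 (n=0 is outside the asked range and is not counted): n = 1, 4, 7, 9, 11, 13, 15, 17, 19, 23, 25, 28, 31, 36; that makes 14.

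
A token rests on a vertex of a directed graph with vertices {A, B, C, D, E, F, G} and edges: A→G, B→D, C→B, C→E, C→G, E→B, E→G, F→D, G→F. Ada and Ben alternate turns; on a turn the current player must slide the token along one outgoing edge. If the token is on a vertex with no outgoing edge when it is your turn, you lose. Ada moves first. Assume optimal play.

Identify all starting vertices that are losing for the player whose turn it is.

Compute win/loss labels from the base case upward. A position with no move is L. Any other position is W if it can reach an L in one move, else L.
Every edge goes from a vertex to one that appears earlier in the order D, F, B, G, E, A, C, so processing vertices in that order labels each vertex after all of its successors.
D: no outgoing edge → L
F: W (go to D, an L position)
B: W (go to D, an L position)
G: L (sole option F(W) is W)
E: W (go to G, an L position)
A: W (go to G, an L position)
C: W (go to G, an L position)
The losing starting vertices are exactly the entries labelled L in this table (2 of them).

D, G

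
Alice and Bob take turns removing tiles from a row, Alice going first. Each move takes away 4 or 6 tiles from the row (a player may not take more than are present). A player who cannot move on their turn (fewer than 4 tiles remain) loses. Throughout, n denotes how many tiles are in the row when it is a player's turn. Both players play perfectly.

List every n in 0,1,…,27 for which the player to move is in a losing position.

0, 1, 2, 3, 10, 11, 12, 13, 20, 21, 22, 23

Compute win/loss labels from the base case upward. A position with no move is L. Any other position is W if it can reach an L in one move, else L.
n=0: no move → L
n=1: no move → L
n=2: no move → L
n=3: no move → L
n=4: W (go to 0, an L position)
n=5: W (go to 1, an L position)
n=6: W (go to 2, an L position)
n=7: W (go to 3, an L position)
n=8: W (go to 2, an L position)
n=9: W (go to 3, an L position)
n=10: L (options 6(W), 4(W) are all W)
n=11: L (options 7(W), 5(W) are all W)
n=12: L (options 8(W), 6(W) are all W)
n=13: L (options 9(W), 7(W) are all W)
n=14: W (go to 10, an L position)
n=15: W (go to 11, an L position)
n=16: W (go to 12, an L position)
n=17: W (go to 13, an L position)
n=18: W (go to 12, an L position)
n=19: W (go to 13, an L position)
n=20: L (options 16(W), 14(W) are all W)
n=21: L (options 17(W), 15(W) are all W)
n=22: L (options 18(W), 16(W) are all W)
n=23: L (options 19(W), 17(W) are all W)
n=24: W (go to 20, an L position)
n=25: W (go to 21, an L position)
n=26: W (go to 22, an L position)
n=27: W (go to 23, an L position)
The losing starting values of n are exactly the entries labelled L in this table (12 of them).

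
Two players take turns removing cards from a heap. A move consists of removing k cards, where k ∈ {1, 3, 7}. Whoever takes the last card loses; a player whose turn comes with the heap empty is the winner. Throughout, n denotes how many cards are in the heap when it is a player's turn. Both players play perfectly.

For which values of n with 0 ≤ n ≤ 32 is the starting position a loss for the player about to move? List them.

1, 3, 5, 7, 9, 11, 13, 15, 17, 19, 21, 23, 25, 27, 29, 31

Classify positions by backward induction: terminal positions (no move available) are W. From any other position, the mover wins iff some move reaches an L.
n=0: no move; the opponent has just taken the last card and therefore loses → W
n=1: L (sole option 0(W) is W)
n=2: W (go to 1, an L position)
n=3: L (options 2(W), 0(W) are all W)
n=4: W (go to 3, an L position)
n=5: L (options 4(W), 2(W) are all W)
n=6: W (go to 5, an L position)
n=7: L (options 6(W), 4(W), 0(W) are all W)
n=8: W (go to 7, an L position)
n=9: L (options 8(W), 6(W), 2(W) are all W)
n=10: W (go to 9, an L position)
n=11: L (options 10(W), 8(W), 4(W) are all W)
n=12: W (go to 11, an L position)
n=13: L (options 12(W), 10(W), 6(W) are all W)
n=14: W (go to 13, an L position)
n=15: L (options 14(W), 12(W), 8(W) are all W)
n=16: W (go to 15, an L position)
n=17: L (options 16(W), 14(W), 10(W) are all W)
n=18: W (go to 17, an L position)
n=19: L (options 18(W), 16(W), 12(W) are all W)
n=20: W (go to 19, an L position)
n=21: L (options 20(W), 18(W), 14(W) are all W)
n=22: W (go to 21, an L position)
n=23: L (options 22(W), 20(W), 16(W) are all W)
n=24: W (go to 23, an L position)
n=25: L (options 24(W), 22(W), 18(W) are all W)
n=26: W (go to 25, an L position)
n=27: L (options 26(W), 24(W), 20(W) are all W)
n=28: W (go to 27, an L position)
n=29: L (options 28(W), 26(W), 22(W) are all W)
n=30: W (go to 29, an L position)
n=31: L (options 30(W), 28(W), 24(W) are all W)
n=32: W (go to 31, an L position)
Reading off the rows marked L gives the requested list; there are 16 such values of n.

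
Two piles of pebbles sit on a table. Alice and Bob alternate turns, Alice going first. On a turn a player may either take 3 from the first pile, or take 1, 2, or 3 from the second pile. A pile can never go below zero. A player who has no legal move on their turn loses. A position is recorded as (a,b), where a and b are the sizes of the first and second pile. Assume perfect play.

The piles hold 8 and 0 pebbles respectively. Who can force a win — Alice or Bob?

Bob wins.

Classify positions by backward induction: terminal positions (no move available) are L. From any other position, the mover wins iff some move reaches an L.
No move ever increases a pile, so every position that can arise here has a ≤ 8 and b ≤ 0; it is enough to label the cells with 0 ≤ a ≤ 8 and 0 ≤ b ≤ 0.
Every move lowers a or b (never raises either), so fill the grid row by row in increasing a, and left to right within a row: each cell's successors are then already labelled.
      b=0
a=0:    L
a=1:    L
a=2:    L
a=3:    W
a=4:    W
a=5:    W
a=6:    L
a=7:    L
a=8:    L
Cells with no legal move (terminal, hence L): (0,0), (1,0), (2,0).
The remaining L cells, each justified by listing all of its moves:
(6,0): →(3,0)(W) only, which is W, so L
(7,0): →(4,0)(W) only, which is W, so L
(8,0): →(5,0)(W) only, which is W, so L
Every other cell has at least one move into one of the L cells above, so it is W.
The starting position (8,0) is L: whatever Alice does, the opponent receives a W position.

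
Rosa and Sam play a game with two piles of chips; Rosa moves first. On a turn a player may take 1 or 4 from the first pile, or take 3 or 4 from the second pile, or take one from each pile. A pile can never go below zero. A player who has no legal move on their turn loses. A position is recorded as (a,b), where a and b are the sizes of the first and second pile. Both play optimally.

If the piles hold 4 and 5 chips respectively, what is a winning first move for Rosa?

Compute win/loss labels from the base case upward. A position with no move is L. Any other position is W if it can reach an L in one move, else L.
No move ever increases a pile, so every position that can arise here has a ≤ 4 and b ≤ 5; it is enough to label the cells with 0 ≤ a ≤ 4 and 0 ≤ b ≤ 5.
Every move lowers a or b (never raises either), so fill the grid row by row in increasing a, and left to right within a row: each cell's successors are then already labelled.
      b=0  b=1  b=2  b=3  b=4  b=5
a=0:    L    L    L    W    W    W
a=1:    W    W    W    W    L    L
a=2:    L    L    L    W    W    W
a=3:    W    W    W    W    L    L
a=4:    W    W    W    L    W    W
Cells with no legal move (terminal, hence L): (0,0), (0,1), (0,2).
The remaining L cells, each justified by listing all of its moves:
(1,4): L (options (0,4)(W), (1,1)(W), (1,0)(W), (0,3)(W) are all W)
(1,5): L (options (0,5)(W), (1,2)(W), (1,1)(W), (0,4)(W) are all W)
(2,0): L (sole option (1,0)(W) is W)
(2,1): L (options (1,1)(W), (1,0)(W) are all W)
(2,2): L (options (1,2)(W), (1,1)(W) are all W)
(3,4): L (options (2,4)(W), (3,1)(W), (3,0)(W), (2,3)(W) are all W)
(3,5): L (options (2,5)(W), (3,2)(W), (3,1)(W), (2,4)(W) are all W)
(4,3): L (options (3,3)(W), (0,3)(W), (4,0)(W), (3,2)(W) are all W)
Every other cell has at least one move into one of the L cells above, so it is W.
From (4,5), the L positions reachable in one move are: (3,5), (3,4). Any move reaching one of these is winning.

Move to (3,5).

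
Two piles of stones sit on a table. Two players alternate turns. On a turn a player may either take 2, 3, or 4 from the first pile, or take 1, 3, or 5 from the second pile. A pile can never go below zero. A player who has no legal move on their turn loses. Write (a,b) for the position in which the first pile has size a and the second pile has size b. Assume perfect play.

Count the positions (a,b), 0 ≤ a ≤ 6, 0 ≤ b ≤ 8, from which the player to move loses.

Work bottom-up. With no move the player to move loses. Otherwise the position is W if at least one move leads to an L position for the opponent, and L if every move leads to a W.
Every move lowers a or b (never raises either), so fill the grid row by row in increasing a, and left to right within a row: each cell's successors are then already labelled.
      b=0  b=1  b=2  b=3  b=4  b=5  b=6  b=7  b=8
a=0:    L    W    L    W    L    W    L    W    L
a=1:    L    W    L    W    L    W    L    W    L
a=2:    W    L    W    L    W    L    W    L    W
a=3:    W    L    W    L    W    L    W    L    W
a=4:    W    W    W    W    W    W    W    W    W
a=5:    W    W    W    W    W    W    W    W    W
a=6:    L    W    L    W    L    W    L    W    L
Cells with no legal move (terminal, hence L): (0,0), (1,0).
The remaining L cells, each justified by listing all of its moves:
(0,2): L (sole option (0,1)(W) is W)
(0,4): L (options (0,3)(W), (0,1)(W) are all W)
(0,6): L (options (0,5)(W), (0,3)(W), (0,1)(W) are all W)
(0,8): L (options (0,7)(W), (0,5)(W), (0,3)(W) are all W)
(1,2): L (sole option (1,1)(W) is W)
(1,4): L (options (1,3)(W), (1,1)(W) are all W)
(1,6): L (options (1,5)(W), (1,3)(W), (1,1)(W) are all W)
(1,8): L (options (1,7)(W), (1,5)(W), (1,3)(W) are all W)
(2,1): L (options (0,1)(W), (2,0)(W) are all W)
(2,3): L (options (0,3)(W), (2,2)(W), (2,0)(W) are all W)
(2,5): L (options (0,5)(W), (2,4)(W), (2,2)(W), (2,0)(W) are all W)
(2,7): L (options (0,7)(W), (2,6)(W), (2,4)(W), (2,2)(W) are all W)
(3,1): L (options (1,1)(W), (0,1)(W), (3,0)(W) are all W)
(3,3): L (options (1,3)(W), (0,3)(W), (3,2)(W), (3,0)(W) are all W)
(3,5): L (options (1,5)(W), (0,5)(W), (3,4)(W), (3,2)(W), (3,0)(W) are all W)
(3,7): L (options (1,7)(W), (0,7)(W), (3,6)(W), (3,4)(W), (3,2)(W) are all W)
(6,0): L (options (4,0)(W), (3,0)(W), (2,0)(W) are all W)
(6,2): L (options (4,2)(W), (3,2)(W), (2,2)(W), (6,1)(W) are all W)
(6,4): L (options (4,4)(W), (3,4)(W), (2,4)(W), (6,3)(W), (6,1)(W) are all W)
(6,6): L (options (4,6)(W), (3,6)(W), (2,6)(W), (6,5)(W), (6,3)(W), (6,1)(W) are all W)
(6,8): L (options (4,8)(W), (3,8)(W), (2,8)(W), (6,7)(W), (6,5)(W), (6,3)(W) are all W)
Every other cell has at least one move into one of the L cells above, so it is W.
L cells per row: a=0: 5, a=1: 5, a=2: 4, a=3: 4, a=4: 0, a=5: 0, a=6: 5; total 23.

23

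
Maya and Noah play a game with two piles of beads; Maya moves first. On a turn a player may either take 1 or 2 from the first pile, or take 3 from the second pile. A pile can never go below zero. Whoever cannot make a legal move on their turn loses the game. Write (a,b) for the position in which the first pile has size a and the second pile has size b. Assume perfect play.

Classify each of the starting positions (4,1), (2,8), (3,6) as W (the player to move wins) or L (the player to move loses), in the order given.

Positions with no move are L. A position that does have a move is losing for the player to move precisely when every available move leads to a winning position for the opponent. Fill in the labels:
No move ever increases a pile, so every position that can arise here has a ≤ 4 and b ≤ 8; it is enough to label the cells with 0 ≤ a ≤ 4 and 0 ≤ b ≤ 8.
Every move lowers a or b (never raises either), so fill the grid row by row in increasing a, and left to right within a row: each cell's successors are then already labelled.
      b=0  b=1  b=2  b=3  b=4  b=5  b=6  b=7  b=8
a=0:    L    L    L    W    W    W    L    L    L
a=1:    W    W    W    L    L    L    W    W    W
a=2:    W    W    W    W    W    W    W    W    W
a=3:    L    L    L    W    W    W    L    L    L
a=4:    W    W    W    L    L    L    W    W    W
Cells with no legal move (terminal, hence L): (0,0), (0,1), (0,2).
The remaining L cells, each justified by listing all of its moves:
(0,6): L (sole option (0,3)(W) is W)
(0,7): L (sole option (0,4)(W) is W)
(0,8): L (sole option (0,5)(W) is W)
(1,3): L (options (0,3)(W), (1,0)(W) are all W)
(1,4): L (options (0,4)(W), (1,1)(W) are all W)
(1,5): L (options (0,5)(W), (1,2)(W) are all W)
(3,0): L (options (2,0)(W), (1,0)(W) are all W)
(3,1): L (options (2,1)(W), (1,1)(W) are all W)
(3,2): L (options (2,2)(W), (1,2)(W) are all W)
(3,6): L (options (2,6)(W), (1,6)(W), (3,3)(W) are all W)
(3,7): L (options (2,7)(W), (1,7)(W), (3,4)(W) are all W)
(3,8): L (options (2,8)(W), (1,8)(W), (3,5)(W) are all W)
(4,3): L (options (3,3)(W), (2,3)(W), (4,0)(W) are all W)
(4,4): L (options (3,4)(W), (2,4)(W), (4,1)(W) are all W)
(4,5): L (options (3,5)(W), (2,5)(W), (4,2)(W) are all W)
Every other cell has at least one move into one of the L cells above, so it is W.
(4,1): the move to (3,1) reaches an L cell, so W
(2,8): the move to (0,8) reaches an L cell, so W
(3,6): one of the L cells justified above, so L

(4,1): W, (2,8): W, (3,6): L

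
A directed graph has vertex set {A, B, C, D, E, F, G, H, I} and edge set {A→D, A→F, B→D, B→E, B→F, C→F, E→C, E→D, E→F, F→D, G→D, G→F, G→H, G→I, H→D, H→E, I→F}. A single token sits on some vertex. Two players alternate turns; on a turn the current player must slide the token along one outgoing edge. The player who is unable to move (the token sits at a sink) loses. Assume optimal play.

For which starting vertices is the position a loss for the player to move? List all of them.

C, D, I

Label each position W (a win for the player to move) or L (a loss). A position with no legal move is L; any other position is W exactly when some move reaches an L, and L when every move reaches a W.
Every edge goes from a vertex to one that appears earlier in the order D, F, C, I, E, H, A, B, G, so processing vertices in that order labels each vertex after all of its successors.
D: no outgoing edge → L
F: →D(L), so W
C: →F(W) only, which is W, so L
I: →F(W) only, which is W, so L
E: →C(L), so W
H: →D(L), so W
A: →D(L), so W
B: →D(L), so W
G: →I(L), so W
Reading off the rows marked L gives the requested list; there are 3 such vertices.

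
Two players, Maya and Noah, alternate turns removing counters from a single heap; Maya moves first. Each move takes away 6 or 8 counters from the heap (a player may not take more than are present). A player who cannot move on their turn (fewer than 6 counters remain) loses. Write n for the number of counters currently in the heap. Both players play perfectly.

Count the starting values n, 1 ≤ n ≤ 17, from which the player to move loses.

Build the W/L table. Terminal = L. A non-terminal position is W if it has a move to some L; otherwise it is L.
n=0: no move → L
n=1: no move → L
n=2: no move → L
n=3: no move → L
n=4: no move → L
n=5: no move → L
n=6: →0(L), so W
n=7: →1(L), so W
n=8: →2(L), so W
n=9: →3(L), so W
n=10: →4(L), so W
n=11: →5(L), so W
n=12: →4(L), so W
n=13: →5(L), so W
n=14: →8(W), 6(W) — all W, so L
n=15: →9(W), 7(W) — all W, so L
n=16: →10(W), 8(W) — all W, so L
n=17: →11(W), 9(W) — all W, so L
L entries with 1 ≤ n ≤ 17 (n=0 is outside the asked range and is not counted): n = 1, 2, 3, 4, 5, 14, 15, 16, 17; that makes 9.

9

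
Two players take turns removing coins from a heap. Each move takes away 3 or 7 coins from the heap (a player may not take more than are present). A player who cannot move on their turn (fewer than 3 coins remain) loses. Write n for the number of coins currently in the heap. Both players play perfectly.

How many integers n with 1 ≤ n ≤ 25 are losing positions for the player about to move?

10

Compute win/loss labels from the base case upward. A position with no move is L. Any other position is W if it can reach an L in one move, else L.
n=0: no move → L
n=1: no move → L
n=2: no move → L
n=3: W (go to 0, an L position)
n=4: W (go to 1, an L position)
n=5: W (go to 2, an L position)
n=6: L (sole option 3(W) is W)
n=7: W (go to 0, an L position)
n=8: W (go to 1, an L position)
n=9: W (go to 6, an L position)
n=10: L (options 7(W), 3(W) are all W)
n=11: L (options 8(W), 4(W) are all W)
n=12: L (options 9(W), 5(W) are all W)
n=13: W (go to 10, an L position)
n=14: W (go to 11, an L position)
n=15: W (go to 12, an L position)
n=16: L (options 13(W), 9(W) are all W)
n=17: W (go to 10, an L position)
n=18: W (go to 11, an L position)
n=19: W (go to 16, an L position)
n=20: L (options 17(W), 13(W) are all W)
n=21: L (options 18(W), 14(W) are all W)
n=22: L (options 19(W), 15(W) are all W)
n=23: W (go to 20, an L position)
n=24: W (go to 21, an L position)
n=25: W (go to 22, an L position)
L entries with 1 ≤ n ≤ 25 (n=0 is outside the asked range and is not counted): n = 1, 2, 6, 10, 11, 12, 16, 20, 21, 22; that makes 10.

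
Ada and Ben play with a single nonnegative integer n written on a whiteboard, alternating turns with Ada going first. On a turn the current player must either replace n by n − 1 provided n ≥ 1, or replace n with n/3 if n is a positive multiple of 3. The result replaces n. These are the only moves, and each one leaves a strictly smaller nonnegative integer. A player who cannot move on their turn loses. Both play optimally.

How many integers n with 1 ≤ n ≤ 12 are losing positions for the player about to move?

5

Build the W/L table. Terminal = L. A non-terminal position is W if it has a move to some L; otherwise it is L.
n=0: no move → L
n=1: →0(L), so W
n=2: →1(W) only, which is W, so L
n=3: →2(L), so W
n=4: →3(W) only, which is W, so L
n=5: →4(L), so W
n=6: →2(L), so W
n=7: →6(W) only, which is W, so L
n=8: →7(L), so W
n=9: →3(W), 8(W) — all W, so L
n=10: →9(L), so W
n=11: →10(W) only, which is W, so L
n=12: →4(L), so W
L entries with 1 ≤ n ≤ 12 (n=0 is outside the asked range and is not counted): n = 2, 4, 7, 9, 11; that makes 5.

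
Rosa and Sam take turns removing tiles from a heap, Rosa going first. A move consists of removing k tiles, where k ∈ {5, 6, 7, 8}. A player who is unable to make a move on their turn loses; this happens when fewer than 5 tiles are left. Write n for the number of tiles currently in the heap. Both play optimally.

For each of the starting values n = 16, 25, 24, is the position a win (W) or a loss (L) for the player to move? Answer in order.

Build the W/L table. Terminal = L. A non-terminal position is W if it has a move to some L; otherwise it is L.
n=0: no move → L
n=1: no move → L
n=2: no move → L
n=3: no move → L
n=4: no move → L
n=5: →0(L), so W
n=6: →1(L), so W
n=7: →2(L), so W
n=8: →3(L), so W
n=9: →4(L), so W
n=10: →4(L), so W
n=11: →4(L), so W
n=12: →4(L), so W
n=13: →8(W), 7(W), 6(W), 5(W) — all W, so L
n=14: →9(W), 8(W), 7(W), 6(W) — all W, so L
n=15: →10(W), 9(W), 8(W), 7(W) — all W, so L
n=16: →11(W), 10(W), 9(W), 8(W) — all W, so L
n=17: →12(W), 11(W), 10(W), 9(W) — all W, so L
n=18: →13(L), so W
n=19: →14(L), so W
n=20: →15(L), so W
n=21: →16(L), so W
n=22: →17(L), so W
n=23: →17(L), so W
n=24: →17(L), so W
n=25: →17(L), so W

16: L, 25: W, 24: W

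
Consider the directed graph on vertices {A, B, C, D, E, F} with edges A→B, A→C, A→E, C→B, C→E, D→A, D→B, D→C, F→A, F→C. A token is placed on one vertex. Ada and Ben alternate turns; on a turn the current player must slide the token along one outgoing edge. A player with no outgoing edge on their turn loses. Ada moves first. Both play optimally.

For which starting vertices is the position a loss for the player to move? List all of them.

Use the standard recursion: the mover loses at a terminal position; elsewhere, the mover wins exactly when some move hands the opponent an L position.
Every edge goes from a vertex to one that appears earlier in the order B, E, C, A, F, D, so processing vertices in that order labels each vertex after all of its successors.
B: no outgoing edge → L
E: no outgoing edge → L
C: W (go to E, an L position)
A: W (go to E, an L position)
F: L (options A(W), C(W) are all W)
D: W (go to B, an L position)
Reading off the rows marked L gives the requested list; there are 3 such vertices.

B, E, F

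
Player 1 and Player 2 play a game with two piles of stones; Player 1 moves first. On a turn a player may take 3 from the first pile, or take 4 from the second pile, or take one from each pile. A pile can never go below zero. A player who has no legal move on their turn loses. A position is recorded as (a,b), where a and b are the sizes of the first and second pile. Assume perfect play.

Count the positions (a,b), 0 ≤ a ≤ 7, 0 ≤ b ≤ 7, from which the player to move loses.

28

Classify positions by backward induction: terminal positions (no move available) are L. From any other position, the mover wins iff some move reaches an L.
Every move lowers a or b (never raises either), so fill the grid row by row in increasing a, and left to right within a row: each cell's successors are then already labelled.
      b=0  b=1  b=2  b=3  b=4  b=5  b=6  b=7
a=0:    L    L    L    L    W    W    W    W
a=1:    L    W    W    W    W    L    L    L
a=2:    L    W    L    L    W    L    W    W
a=3:    W    W    W    W    W    L    W    L
a=4:    W    L    L    L    L    W    W    W
a=5:    W    L    W    W    W    W    L    L
a=6:    L    L    W    L    W    W    L    W
a=7:    L    W    W    W    W    L    L    W
Cells with no legal move (terminal, hence L): (0,0), (0,1), (0,2), (0,3), (1,0), (2,0).
The remaining L cells, each justified by listing all of its moves:
(1,5): →(1,1)(W), (0,4)(W) — all W, so L
(1,6): →(1,2)(W), (0,5)(W) — all W, so L
(1,7): →(1,3)(W), (0,6)(W) — all W, so L
(2,2): →(1,1)(W) only, which is W, so L
(2,3): →(1,2)(W) only, which is W, so L
(2,5): →(2,1)(W), (1,4)(W) — all W, so L
(3,5): →(0,5)(W), (3,1)(W), (2,4)(W) — all W, so L
(3,7): →(0,7)(W), (3,3)(W), (2,6)(W) — all W, so L
(4,1): →(1,1)(W), (3,0)(W) — all W, so L
(4,2): →(1,2)(W), (3,1)(W) — all W, so L
(4,3): →(1,3)(W), (3,2)(W) — all W, so L
(4,4): →(1,4)(W), (4,0)(W), (3,3)(W) — all W, so L
(5,1): →(2,1)(W), (4,0)(W) — all W, so L
(5,6): →(2,6)(W), (5,2)(W), (4,5)(W) — all W, so L
(5,7): →(2,7)(W), (5,3)(W), (4,6)(W) — all W, so L
(6,0): →(3,0)(W) only, which is W, so L
(6,1): →(3,1)(W), (5,0)(W) — all W, so L
(6,3): →(3,3)(W), (5,2)(W) — all W, so L
(6,6): →(3,6)(W), (6,2)(W), (5,5)(W) — all W, so L
(7,0): →(4,0)(W) only, which is W, so L
(7,5): →(4,5)(W), (7,1)(W), (6,4)(W) — all W, so L
(7,6): →(4,6)(W), (7,2)(W), (6,5)(W) — all W, so L
Every other cell has at least one move into one of the L cells above, so it is W.
L cells per row: a=0: 4, a=1: 4, a=2: 4, a=3: 2, a=4: 4, a=5: 3, a=6: 4, a=7: 3; total 28.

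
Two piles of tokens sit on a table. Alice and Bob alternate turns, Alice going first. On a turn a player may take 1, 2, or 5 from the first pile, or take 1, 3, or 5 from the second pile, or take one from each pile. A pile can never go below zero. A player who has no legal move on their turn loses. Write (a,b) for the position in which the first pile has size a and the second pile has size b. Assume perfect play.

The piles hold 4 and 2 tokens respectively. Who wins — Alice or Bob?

Bob wins.

Build the W/L table. Terminal = L. A non-terminal position is W if it has a move to some L; otherwise it is L.
No move ever increases a pile, so every position that can arise here has a ≤ 4 and b ≤ 2; it is enough to label the cells with 0 ≤ a ≤ 4 and 0 ≤ b ≤ 2.
Every move lowers a or b (never raises either), so fill the grid row by row in increasing a, and left to right within a row: each cell's successors are then already labelled.
      b=0  b=1  b=2
a=0:    L    W    L
a=1:    W    W    W
a=2:    W    L    W
a=3:    L    W    W
a=4:    W    W    L
Cells with no legal move (terminal, hence L): (0,0).
The remaining L cells, each justified by listing all of its moves:
(0,2): →(0,1)(W) only, which is W, so L
(2,1): →(1,1)(W), (0,1)(W), (2,0)(W), (1,0)(W) — all W, so L
(3,0): →(2,0)(W), (1,0)(W) — all W, so L
(4,2): →(3,2)(W), (2,2)(W), (4,1)(W), (3,1)(W) — all W, so L
Every other cell has at least one move into one of the L cells above, so it is W.
The starting position (4,2) is L: whatever Alice does, the opponent receives a W position.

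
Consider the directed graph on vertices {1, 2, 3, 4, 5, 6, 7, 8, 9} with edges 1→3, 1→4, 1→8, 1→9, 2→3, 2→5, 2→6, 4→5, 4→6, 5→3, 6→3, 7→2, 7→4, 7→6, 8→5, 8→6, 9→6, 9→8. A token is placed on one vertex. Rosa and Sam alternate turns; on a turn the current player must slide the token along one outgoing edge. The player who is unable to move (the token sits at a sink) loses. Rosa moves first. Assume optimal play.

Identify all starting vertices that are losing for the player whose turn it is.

Compute win/loss labels from the base case upward. A position with no move is L. Any other position is W if it can reach an L in one move, else L.
Every edge goes from a vertex to one that appears earlier in the order 3, 6, 5, 4, 2, 7, 8, 9, 1, so processing vertices in that order labels each vertex after all of its successors.
3: no outgoing edge → L
6: can move to 3, which is L ⇒ W
5: can move to 3, which is L ⇒ W
4: moves to 5(W), 6(W); every one is W ⇒ L
2: can move to 3, which is L ⇒ W
7: can move to 4, which is L ⇒ W
8: moves to 5(W), 6(W); every one is W ⇒ L
9: can move to 8, which is L ⇒ W
1: can move to 8, which is L ⇒ W
Reading off the rows marked L gives the requested list; there are 3 such vertices.

3, 4, 8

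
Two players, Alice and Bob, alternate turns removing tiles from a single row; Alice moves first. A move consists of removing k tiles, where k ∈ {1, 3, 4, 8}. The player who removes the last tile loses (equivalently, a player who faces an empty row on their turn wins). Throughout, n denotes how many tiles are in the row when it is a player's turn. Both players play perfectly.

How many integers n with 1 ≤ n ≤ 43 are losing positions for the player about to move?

13

Positions with no move are W. A position that does have a move is losing for the player to move precisely when every available move leads to a winning position for the opponent. Fill in the labels:
n=0: no move; the opponent has just taken the last tile and therefore loses → W
n=1: only reaches 0(W), which is W → L
n=2: reaches L-position 1 → W
n=3: only reaches 2(W), 0(W), all W → L
n=4: reaches L-position 3 → W
n=5: reaches L-position 1 → W
n=6: reaches L-position 3 → W
n=7: reaches L-position 3 → W
n=8: only reaches 7(W), 5(W), 4(W), 0(W), all W → L
n=9: reaches L-position 8 → W
n=10: only reaches 9(W), 7(W), 6(W), 2(W), all W → L
n=11: reaches L-position 10 → W
n=12: reaches L-position 8 → W
n=13: reaches L-position 10 → W
n=14: reaches L-position 10 → W
n=15: only reaches 14(W), 12(W), 11(W), 7(W), all W → L
n=16: reaches L-position 15 → W
n=17: only reaches 16(W), 14(W), 13(W), 9(W), all W → L
n=18: reaches L-position 17 → W
n=19: reaches L-position 15 → W
n=20: reaches L-position 17 → W
n=21: reaches L-position 17 → W
n=22: only reaches 21(W), 19(W), 18(W), 14(W), all W → L
n=23: reaches L-position 22 → W
n=24: only reaches 23(W), 21(W), 20(W), 16(W), all W → L
n=25: reaches L-position 24 → W
n=26: reaches L-position 22 → W
n=27: reaches L-position 24 → W
n=28: reaches L-position 24 → W
n=29: only reaches 28(W), 26(W), 25(W), 21(W), all W → L
n=30: reaches L-position 29 → W
n=31: only reaches 30(W), 28(W), 27(W), 23(W), all W → L
n=32: reaches L-position 31 → W
n=33: reaches L-position 29 → W
n=34: reaches L-position 31 → W
n=35: reaches L-position 31 → W
n=36: only reaches 35(W), 33(W), 32(W), 28(W), all W → L
n=37: reaches L-position 36 → W
n=38: only reaches 37(W), 35(W), 34(W), 30(W), all W → L
n=39: reaches L-position 38 → W
n=40: reaches L-position 36 → W
n=41: reaches L-position 38 → W
n=42: reaches L-position 38 → W
n=43: only reaches 42(W), 40(W), 39(W), 35(W), all W → L
L entries with 1 ≤ n ≤ 43 (the range starts at n=1): n = 1, 3, 8, 10, 15, 17, 22, 24, 29, 31, 36, 38, 43; that makes 13.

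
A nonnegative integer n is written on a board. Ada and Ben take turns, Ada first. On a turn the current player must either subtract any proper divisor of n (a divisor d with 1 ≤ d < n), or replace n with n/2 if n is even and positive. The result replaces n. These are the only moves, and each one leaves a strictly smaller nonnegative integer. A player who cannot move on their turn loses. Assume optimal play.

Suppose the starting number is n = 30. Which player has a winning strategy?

Ada wins.

Build the W/L table. Terminal = L. A non-terminal position is W if it has a move to some L; otherwise it is L.
n=0: no move → L
n=1: no move → L
n=2: reaches L-position 1 → W
n=3: only reaches 2(W), which is W → L
n=4: reaches L-position 3 → W
n=5: only reaches 4(W), which is W → L
n=6: reaches L-position 3 → W
n=7: only reaches 6(W), which is W → L
n=8: reaches L-position 7 → W
n=9: only reaches 6(W), 8(W), all W → L
n=10: reaches L-position 5 → W
n=11: only reaches 10(W), which is W → L
n=12: reaches L-position 9 → W
n=13: only reaches 12(W), which is W → L
n=14: reaches L-position 7 → W
n=15: only reaches 10(W), 12(W), 14(W), all W → L
n=16: reaches L-position 15 → W
n=17: only reaches 16(W), which is W → L
n=18: reaches L-position 9 → W
n=19: only reaches 18(W), which is W → L
n=20: reaches L-position 15 → W
n=21: only reaches 14(W), 18(W), 20(W), all W → L
n=22: reaches L-position 11 → W
n=23: only reaches 22(W), which is W → L
n=24: reaches L-position 21 → W
n=25: only reaches 20(W), 24(W), all W → L
n=26: reaches L-position 13 → W
n=27: only reaches 18(W), 24(W), 26(W), all W → L
n=28: reaches L-position 21 → W
n=29: only reaches 28(W), which is W → L
n=30: reaches L-position 15 → W
From 30 Ada can move to 15, reaching an L position.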